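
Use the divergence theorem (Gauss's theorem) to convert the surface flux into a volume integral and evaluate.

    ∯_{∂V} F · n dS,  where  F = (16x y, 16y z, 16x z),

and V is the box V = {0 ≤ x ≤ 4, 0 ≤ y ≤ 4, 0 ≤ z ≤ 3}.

By the divergence theorem,

    ∯_{∂V} F · n dS = ∭_V (∇ · F) dV.

Compute the divergence:
    ∇ · F = ∂F_x/∂x + ∂F_y/∂y + ∂F_z/∂z = 16y + 16z + 16x = 16x + 16y + 16z.

V is a rectangular box, so dV = dx dy dz with 0 ≤ x ≤ 4, 0 ≤ y ≤ 4, 0 ≤ z ≤ 3.

Integrate (16x + 16y + 16z) over V as an iterated integral:

    ∭_V (∇·F) dV = ∫_0^{4} ∫_0^{4} ∫_0^{3} (16x + 16y + 16z) dz dy dx.

Inner (z from 0 to 3): 48x + 48y + 72.
Middle (y from 0 to 4): 192x + 672.
Outer (x from 0 to 4): 4224.

Therefore ∯_{∂V} F · n dS = 4224.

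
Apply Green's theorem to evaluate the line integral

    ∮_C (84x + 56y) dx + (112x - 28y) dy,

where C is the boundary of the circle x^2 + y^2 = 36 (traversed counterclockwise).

Green's theorem converts the closed line integral into a double integral over the enclosed region D:

    ∮_C P dx + Q dy = ∬_D (∂Q/∂x - ∂P/∂y) dA.

Here P = 84x + 56y, Q = 112x - 28y, so

    ∂Q/∂x = 112,    ∂P/∂y = 56,
    ∂Q/∂x - ∂P/∂y = 56.

D is the region x^2 + y^2 ≤ 36. Evaluating the double integral:

In polar coordinates (x = r cos θ, y = r sin θ, dA = r dr dθ) the integrand becomes 56, so

    ∬_D (56) dA = ∫_0^{2π} ∫_0^{6} (56) · r dr dθ.

Inner (r from 0 to 6): 1008.
Outer (θ from 0 to 2π): 2016π.

Therefore ∮_C P dx + Q dy = 2016π.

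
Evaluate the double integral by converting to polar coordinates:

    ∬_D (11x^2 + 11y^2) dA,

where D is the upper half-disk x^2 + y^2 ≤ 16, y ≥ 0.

The region D is 0 ≤ r ≤ 4, 0 ≤ θ ≤ π in polar coordinates, where x = r cos(θ), y = r sin(θ), and dA = r dr dθ.

Under the substitution, the integrand becomes 11r^2, so

    ∬_D (11x^2 + 11y^2) dA = ∫_{0}^{π} ∫_{0}^{4} (11r^2) · r dr dθ.

Inner integral (in r): ∫_{0}^{4} (11r^2) · r dr = 704.

Outer integral (in θ): ∫_{0}^{π} (704) dθ = 704π.

Therefore ∬_D (11x^2 + 11y^2) dA = 704π.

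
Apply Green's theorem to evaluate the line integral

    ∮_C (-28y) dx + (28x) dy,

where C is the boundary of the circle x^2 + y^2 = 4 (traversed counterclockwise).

Green's theorem converts the closed line integral into a double integral over the enclosed region D:

    ∮_C P dx + Q dy = ∬_D (∂Q/∂x - ∂P/∂y) dA.

Here P = -28y, Q = 28x, so

    ∂Q/∂x = 28,    ∂P/∂y = -28,
    ∂Q/∂x - ∂P/∂y = 56.

D is the region x^2 + y^2 ≤ 4. Evaluating the double integral:

In polar coordinates (x = r cos θ, y = r sin θ, dA = r dr dθ) the integrand becomes 56, so

    ∬_D (56) dA = ∫_0^{2π} ∫_0^{2} (56) · r dr dθ.

Inner (r from 0 to 2): 112.
Outer (θ from 0 to 2π): 224π.

Therefore ∮_C P dx + Q dy = 224π.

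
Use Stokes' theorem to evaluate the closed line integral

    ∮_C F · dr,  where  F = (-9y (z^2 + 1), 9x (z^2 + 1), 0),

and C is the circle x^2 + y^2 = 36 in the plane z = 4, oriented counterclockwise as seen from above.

Let S be the flat disk x^2 + y^2 ≤ 36 in the plane z = 4, with upward unit normal n̂ = ẑ. By Stokes' theorem,

    ∮_C F · dr = ∬_S (∇ × F) · n̂ dS = ∬_D (curl F)_z dA,

where D is the disk x^2 + y^2 ≤ 36.

Compute the curl of F = (-9y (z^2 + 1), 9x (z^2 + 1), 0):
    (∇ × F)_x = ∂F_z/∂y - ∂F_y/∂z = -18x z,
    (∇ × F)_y = ∂F_x/∂z - ∂F_z/∂x = -18y z,
    (∇ × F)_z = ∂F_y/∂x - ∂F_x/∂y = 18z^2 + 18.

On z = 4, (curl F)_z = 306.

Convert to polar (x = r cos θ, y = r sin θ, dA = r dr dθ); the integrand becomes 306, so

    ∬_D (curl F)_z dA = ∫_0^{2π} ∫_0^{6} (306) · r dr dθ.

Inner (r from 0 to 6): 5508.
Outer (θ from 0 to 2π): 11016π.

Therefore ∮_C F · dr = 11016π.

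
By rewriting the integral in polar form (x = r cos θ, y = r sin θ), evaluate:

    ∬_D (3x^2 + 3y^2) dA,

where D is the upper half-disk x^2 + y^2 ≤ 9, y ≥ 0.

The region D is 0 ≤ r ≤ 3, 0 ≤ θ ≤ π in polar coordinates, where x = r cos(θ), y = r sin(θ), and dA = r dr dθ.

Under the substitution, the integrand becomes 3r^2, so

    ∬_D (3x^2 + 3y^2) dA = ∫_{0}^{π} ∫_{0}^{3} (3r^2) · r dr dθ.

Inner integral (in r): ∫_{0}^{3} (3r^2) · r dr = 243/4.

Outer integral (in θ): ∫_{0}^{π} (243/4) dθ = 243π/4.

Therefore ∬_D (3x^2 + 3y^2) dA = 243π/4.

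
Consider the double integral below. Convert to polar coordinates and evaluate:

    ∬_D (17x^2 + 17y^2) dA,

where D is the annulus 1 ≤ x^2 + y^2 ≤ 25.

The region D is 1 ≤ r ≤ 5, 0 ≤ θ ≤ 2π in polar coordinates, where x = r cos(θ), y = r sin(θ), and dA = r dr dθ.

Under the substitution, the integrand becomes 17r^2, so

    ∬_D (17x^2 + 17y^2) dA = ∫_{0}^{2π} ∫_{1}^{5} (17r^2) · r dr dθ.

Inner integral (in r): ∫_{1}^{5} (17r^2) · r dr = 2652.

Outer integral (in θ): ∫_{0}^{2π} (2652) dθ = 5304π.

Therefore ∬_D (17x^2 + 17y^2) dA = 5304π.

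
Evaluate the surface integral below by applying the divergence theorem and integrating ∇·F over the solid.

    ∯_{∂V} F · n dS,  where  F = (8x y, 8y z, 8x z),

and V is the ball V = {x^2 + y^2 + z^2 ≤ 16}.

By the divergence theorem,

    ∯_{∂V} F · n dS = ∭_V (∇ · F) dV.

Compute the divergence:
    ∇ · F = ∂F_x/∂x + ∂F_y/∂y + ∂F_z/∂z = 8y + 8z + 8x = 8x + 8y + 8z.

In spherical coordinates, x = ρ sin(φ) cos(θ), y = ρ sin(φ) sin(θ), z = ρ cos(φ), dV = ρ^2 sin(φ) dρ dφ dθ, with 0 ≤ ρ ≤ 4, 0 ≤ φ ≤ π, 0 ≤ θ ≤ 2π.

The integrand, after substitution and multiplying by the volume element, becomes (8ρ (sqrt(2)sin(φ)sin(θ + π/4) + cos(φ))) · ρ^2 sin(φ), so

    ∭_V (∇·F) dV = ∫_0^{2π} ∫_0^{π} ∫_0^{4} (8ρ (sqrt(2)sin(φ)sin(θ + π/4) + cos(φ))) · ρ^2 sin(φ) dρ dφ dθ.

Inner (ρ from 0 to 4): 512(sqrt(2)sin(φ)sin(θ + π/4) + cos(φ))sin(φ).
Middle (φ from 0 to π): 256sqrt(2)π sin(θ + π/4).
Outer (θ from 0 to 2π): 0.

Therefore ∯_{∂V} F · n dS = 0.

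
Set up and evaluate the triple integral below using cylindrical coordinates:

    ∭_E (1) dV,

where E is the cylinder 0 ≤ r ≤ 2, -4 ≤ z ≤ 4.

In cylindrical coordinates, x = r cos(θ), y = r sin(θ), z = z, and dV = r dr dθ dz.

The integrand becomes 1, so

    ∭_E (1) dV = ∫_{0}^{2π} ∫_{0}^{2} ∫_{-4}^{4} (1) · r dz dr dθ.

Inner (z): 8r.
Middle (r from 0 to 2): 16.
Outer (θ): 32π.

Therefore the triple integral equals 32π.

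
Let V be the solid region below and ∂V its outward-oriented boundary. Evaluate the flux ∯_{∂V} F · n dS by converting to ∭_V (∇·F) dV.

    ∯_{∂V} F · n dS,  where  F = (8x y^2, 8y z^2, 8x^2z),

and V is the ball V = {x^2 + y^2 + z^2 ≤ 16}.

By the divergence theorem,

    ∯_{∂V} F · n dS = ∭_V (∇ · F) dV.

Compute the divergence:
    ∇ · F = ∂F_x/∂x + ∂F_y/∂y + ∂F_z/∂z = 8y^2 + 8z^2 + 8x^2 = 8x^2 + 8y^2 + 8z^2.

In spherical coordinates, x = ρ sin(φ) cos(θ), y = ρ sin(φ) sin(θ), z = ρ cos(φ), dV = ρ^2 sin(φ) dρ dφ dθ, with 0 ≤ ρ ≤ 4, 0 ≤ φ ≤ π, 0 ≤ θ ≤ 2π.

The integrand, after substitution and multiplying by the volume element, becomes (8ρ^2) · ρ^2 sin(φ), so

    ∭_V (∇·F) dV = ∫_0^{2π} ∫_0^{π} ∫_0^{4} (8ρ^2) · ρ^2 sin(φ) dρ dφ dθ.

Inner (ρ from 0 to 4): 8192sin(φ)/5.
Middle (φ from 0 to π): 16384/5.
Outer (θ from 0 to 2π): 32768π/5.

Therefore ∯_{∂V} F · n dS = 32768π/5.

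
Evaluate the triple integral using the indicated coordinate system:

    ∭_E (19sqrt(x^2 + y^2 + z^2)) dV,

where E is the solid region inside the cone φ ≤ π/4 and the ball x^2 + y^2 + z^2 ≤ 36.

In spherical coordinates, x = ρ sin(φ) cos(θ), y = ρ sin(φ) sin(θ), z = ρ cos(φ), and dV = ρ^2 sin(φ) dρ dφ dθ.

The integrand becomes 19ρ, so

    ∭_E (19sqrt(x^2 + y^2 + z^2)) dV = ∫_{0}^{2π} ∫_{0}^{π/4} ∫_{0}^{6} (19ρ) · ρ^2 sin(φ) dρ dφ dθ.

Inner (ρ): 6156sin(φ).
Middle (φ): 6156 - 3078sqrt(2).
Outer (θ): 6156π (2 - sqrt(2)).

Therefore the triple integral equals 6156π (2 - sqrt(2)).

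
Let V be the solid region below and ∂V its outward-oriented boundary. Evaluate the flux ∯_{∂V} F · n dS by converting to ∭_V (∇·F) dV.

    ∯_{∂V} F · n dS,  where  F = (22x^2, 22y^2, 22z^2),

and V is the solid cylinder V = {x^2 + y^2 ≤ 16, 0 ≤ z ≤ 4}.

By the divergence theorem,

    ∯_{∂V} F · n dS = ∭_V (∇ · F) dV.

Compute the divergence:
    ∇ · F = ∂F_x/∂x + ∂F_y/∂y + ∂F_z/∂z = 44x + 44y + 44z.

In cylindrical coordinates, x = r cos(θ), y = r sin(θ), z = z, dV = r dr dθ dz, with 0 ≤ r ≤ 4, 0 ≤ θ ≤ 2π, 0 ≤ z ≤ 4.

The integrand, after substitution and multiplying by the volume element, becomes (44sqrt(2)r sin(θ + π/4) + 44z) · r, so

    ∭_V (∇·F) dV = ∫_0^{2π} ∫_0^{4} ∫_0^{4} (44sqrt(2)r sin(θ + π/4) + 44z) · r dz dr dθ.

Inner (z from 0 to 4): 176r (sqrt(2)r sin(θ + π/4) + 2).
Middle (r from 0 to 4): 11264sqrt(2)sin(θ + π/4)/3 + 2816.
Outer (θ from 0 to 2π): 5632π.

Therefore ∯_{∂V} F · n dS = 5632π.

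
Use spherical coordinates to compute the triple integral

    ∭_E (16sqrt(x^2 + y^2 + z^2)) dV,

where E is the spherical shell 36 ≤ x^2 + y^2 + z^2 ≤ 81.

In spherical coordinates, x = ρ sin(φ) cos(θ), y = ρ sin(φ) sin(θ), z = ρ cos(φ), and dV = ρ^2 sin(φ) dρ dφ dθ.

The integrand becomes 16ρ, so

    ∭_E (16sqrt(x^2 + y^2 + z^2)) dV = ∫_{0}^{2π} ∫_{0}^{π} ∫_{6}^{9} (16ρ) · ρ^2 sin(φ) dρ dφ dθ.

Inner (ρ): 21060sin(φ).
Middle (φ): 42120.
Outer (θ): 84240π.

Therefore the triple integral equals 84240π.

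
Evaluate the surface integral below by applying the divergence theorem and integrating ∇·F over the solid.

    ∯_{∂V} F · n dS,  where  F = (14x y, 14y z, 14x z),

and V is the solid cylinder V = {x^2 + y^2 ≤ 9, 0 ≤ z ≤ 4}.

By the divergence theorem,

    ∯_{∂V} F · n dS = ∭_V (∇ · F) dV.

Compute the divergence:
    ∇ · F = ∂F_x/∂x + ∂F_y/∂y + ∂F_z/∂z = 14y + 14z + 14x = 14x + 14y + 14z.

In cylindrical coordinates, x = r cos(θ), y = r sin(θ), z = z, dV = r dr dθ dz, with 0 ≤ r ≤ 3, 0 ≤ θ ≤ 2π, 0 ≤ z ≤ 4.

The integrand, after substitution and multiplying by the volume element, becomes (14sqrt(2)r sin(θ + π/4) + 14z) · r, so

    ∭_V (∇·F) dV = ∫_0^{2π} ∫_0^{3} ∫_0^{4} (14sqrt(2)r sin(θ + π/4) + 14z) · r dz dr dθ.

Inner (z from 0 to 4): 56r (sqrt(2)r sin(θ + π/4) + 2).
Middle (r from 0 to 3): 504sqrt(2)sin(θ + π/4) + 504.
Outer (θ from 0 to 2π): 1008π.

Therefore ∯_{∂V} F · n dS = 1008π.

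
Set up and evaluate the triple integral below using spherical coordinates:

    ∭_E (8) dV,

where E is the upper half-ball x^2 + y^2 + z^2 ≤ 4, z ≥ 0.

In spherical coordinates, x = ρ sin(φ) cos(θ), y = ρ sin(φ) sin(θ), z = ρ cos(φ), and dV = ρ^2 sin(φ) dρ dφ dθ.

The integrand becomes 8, so

    ∭_E (8) dV = ∫_{0}^{2π} ∫_{0}^{π/2} ∫_{0}^{2} (8) · ρ^2 sin(φ) dρ dφ dθ.

Inner (ρ): 64sin(φ)/3.
Middle (φ): 64/3.
Outer (θ): 128π/3.

Therefore the triple integral equals 128π/3.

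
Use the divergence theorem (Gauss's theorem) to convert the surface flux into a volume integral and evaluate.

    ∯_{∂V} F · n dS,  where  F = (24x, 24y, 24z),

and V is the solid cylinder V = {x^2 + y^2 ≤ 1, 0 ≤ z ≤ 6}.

By the divergence theorem,

    ∯_{∂V} F · n dS = ∭_V (∇ · F) dV.

Compute the divergence:
    ∇ · F = ∂F_x/∂x + ∂F_y/∂y + ∂F_z/∂z = 24 + 24 + 24 = 72.

In cylindrical coordinates, x = r cos(θ), y = r sin(θ), z = z, dV = r dr dθ dz, with 0 ≤ r ≤ 1, 0 ≤ θ ≤ 2π, 0 ≤ z ≤ 6.

The integrand, after substitution and multiplying by the volume element, becomes (72) · r, so

    ∭_V (∇·F) dV = ∫_0^{2π} ∫_0^{1} ∫_0^{6} (72) · r dz dr dθ.

Inner (z from 0 to 6): 432r.
Middle (r from 0 to 1): 216.
Outer (θ from 0 to 2π): 432π.

Therefore ∯_{∂V} F · n dS = 432π.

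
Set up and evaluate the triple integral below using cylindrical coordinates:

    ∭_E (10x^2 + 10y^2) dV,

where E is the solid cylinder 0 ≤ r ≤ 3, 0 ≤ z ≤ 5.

In cylindrical coordinates, x = r cos(θ), y = r sin(θ), z = z, and dV = r dr dθ dz.

The integrand becomes 10r^2, so

    ∭_E (10x^2 + 10y^2) dV = ∫_{0}^{2π} ∫_{0}^{3} ∫_{0}^{5} (10r^2) · r dz dr dθ.

Inner (z): 50r^3.
Middle (r from 0 to 3): 2025/2.
Outer (θ): 2025π.

Therefore the triple integral equals 2025π.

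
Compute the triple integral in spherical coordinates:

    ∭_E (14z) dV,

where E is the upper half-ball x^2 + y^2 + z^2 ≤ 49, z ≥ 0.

In spherical coordinates, x = ρ sin(φ) cos(θ), y = ρ sin(φ) sin(θ), z = ρ cos(φ), and dV = ρ^2 sin(φ) dρ dφ dθ.

The integrand becomes 14ρ cos(φ), so

    ∭_E (14z) dV = ∫_{0}^{2π} ∫_{0}^{π/2} ∫_{0}^{7} (14ρ cos(φ)) · ρ^2 sin(φ) dρ dφ dθ.

Inner (ρ): 16807sin(2φ)/4.
Middle (φ): 16807/4.
Outer (θ): 16807π/2.

Therefore the triple integral equals 16807π/2.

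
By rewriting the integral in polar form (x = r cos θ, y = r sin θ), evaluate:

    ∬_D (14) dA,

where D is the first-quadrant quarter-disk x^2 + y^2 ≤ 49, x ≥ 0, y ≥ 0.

The region D is 0 ≤ r ≤ 7, 0 ≤ θ ≤ π/2 in polar coordinates, where x = r cos(θ), y = r sin(θ), and dA = r dr dθ.

Under the substitution, the integrand becomes 14, so

    ∬_D (14) dA = ∫_{0}^{π/2} ∫_{0}^{7} (14) · r dr dθ.

Inner integral (in r): ∫_{0}^{7} (14) · r dr = 343.

Outer integral (in θ): ∫_{0}^{π/2} (343) dθ = 343π/2.

Therefore ∬_D (14) dA = 343π/2.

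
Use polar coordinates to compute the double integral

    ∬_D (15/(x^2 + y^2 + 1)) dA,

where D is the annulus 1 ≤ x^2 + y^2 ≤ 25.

The region D is 1 ≤ r ≤ 5, 0 ≤ θ ≤ 2π in polar coordinates, where x = r cos(θ), y = r sin(θ), and dA = r dr dθ.

Under the substitution, the integrand becomes 15/(r^2 + 1), so

    ∬_D (15/(x^2 + y^2 + 1)) dA = ∫_{0}^{2π} ∫_{1}^{5} (15/(r^2 + 1)) · r dr dθ.

Inner integral (in r): ∫_{1}^{5} (15/(r^2 + 1)) · r dr = 15log(13)/2.

Outer integral (in θ): ∫_{0}^{2π} (15log(13)/2) dθ = 15π log(13).

Therefore ∬_D (15/(x^2 + y^2 + 1)) dA = 15π log(13).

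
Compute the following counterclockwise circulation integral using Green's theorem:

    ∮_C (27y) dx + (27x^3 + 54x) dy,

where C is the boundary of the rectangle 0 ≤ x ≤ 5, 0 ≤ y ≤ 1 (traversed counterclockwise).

Green's theorem converts the closed line integral into a double integral over the enclosed region D:

    ∮_C P dx + Q dy = ∬_D (∂Q/∂x - ∂P/∂y) dA.

Here P = 27y, Q = 27x^3 + 54x, so

    ∂Q/∂x = 81x^2 + 54,    ∂P/∂y = 27,
    ∂Q/∂x - ∂P/∂y = 81x^2 + 27.

D is the region 0 ≤ x ≤ 5, 0 ≤ y ≤ 1. Evaluating the double integral:

    ∬_D (81x^2 + 27) dA = ∫_0^{5} ∫_0^{1} (81x^2 + 27) dy dx.

Inner (y from 0 to 1): 81x^2 + 27.
Outer (x from 0 to 5): 3510.

Therefore ∮_C P dx + Q dy = 3510.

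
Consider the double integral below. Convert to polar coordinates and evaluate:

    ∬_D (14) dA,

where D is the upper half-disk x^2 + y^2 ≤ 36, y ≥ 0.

The region D is 0 ≤ r ≤ 6, 0 ≤ θ ≤ π in polar coordinates, where x = r cos(θ), y = r sin(θ), and dA = r dr dθ.

Under the substitution, the integrand becomes 14, so

    ∬_D (14) dA = ∫_{0}^{π} ∫_{0}^{6} (14) · r dr dθ.

Inner integral (in r): ∫_{0}^{6} (14) · r dr = 252.

Outer integral (in θ): ∫_{0}^{π} (252) dθ = 252π.

Therefore ∬_D (14) dA = 252π.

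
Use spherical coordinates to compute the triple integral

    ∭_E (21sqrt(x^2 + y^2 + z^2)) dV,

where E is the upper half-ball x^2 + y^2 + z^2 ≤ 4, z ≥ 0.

In spherical coordinates, x = ρ sin(φ) cos(θ), y = ρ sin(φ) sin(θ), z = ρ cos(φ), and dV = ρ^2 sin(φ) dρ dφ dθ.

The integrand becomes 21ρ, so

    ∭_E (21sqrt(x^2 + y^2 + z^2)) dV = ∫_{0}^{2π} ∫_{0}^{π/2} ∫_{0}^{2} (21ρ) · ρ^2 sin(φ) dρ dφ dθ.

Inner (ρ): 84sin(φ).
Middle (φ): 84.
Outer (θ): 168π.

Therefore the triple integral equals 168π.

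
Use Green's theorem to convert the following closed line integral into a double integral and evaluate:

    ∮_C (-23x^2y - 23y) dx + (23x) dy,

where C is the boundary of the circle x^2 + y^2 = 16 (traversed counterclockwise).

Green's theorem converts the closed line integral into a double integral over the enclosed region D:

    ∮_C P dx + Q dy = ∬_D (∂Q/∂x - ∂P/∂y) dA.

Here P = -23x^2y - 23y, Q = 23x, so

    ∂Q/∂x = 23,    ∂P/∂y = -23x^2 - 23,
    ∂Q/∂x - ∂P/∂y = 23x^2 + 46.

D is the region x^2 + y^2 ≤ 16. Evaluating the double integral:

In polar coordinates (x = r cos θ, y = r sin θ, dA = r dr dθ) the integrand becomes 23r^2cos(θ)^2 + 46, so

    ∬_D (23x^2 + 46) dA = ∫_0^{2π} ∫_0^{4} (23r^2cos(θ)^2 + 46) · r dr dθ.

Inner (r from 0 to 4): 1472cos(θ)^2 + 368.
Outer (θ from 0 to 2π): 2208π.

Therefore ∮_C P dx + Q dy = 2208π.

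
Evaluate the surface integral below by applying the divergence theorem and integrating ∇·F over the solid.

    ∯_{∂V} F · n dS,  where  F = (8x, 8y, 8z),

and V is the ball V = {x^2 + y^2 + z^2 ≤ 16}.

By the divergence theorem,

    ∯_{∂V} F · n dS = ∭_V (∇ · F) dV.

Compute the divergence:
    ∇ · F = ∂F_x/∂x + ∂F_y/∂y + ∂F_z/∂z = 8 + 8 + 8 = 24.

In spherical coordinates, x = ρ sin(φ) cos(θ), y = ρ sin(φ) sin(θ), z = ρ cos(φ), dV = ρ^2 sin(φ) dρ dφ dθ, with 0 ≤ ρ ≤ 4, 0 ≤ φ ≤ π, 0 ≤ θ ≤ 2π.

The integrand, after substitution and multiplying by the volume element, becomes (24) · ρ^2 sin(φ), so

    ∭_V (∇·F) dV = ∫_0^{2π} ∫_0^{π} ∫_0^{4} (24) · ρ^2 sin(φ) dρ dφ dθ.

Inner (ρ from 0 to 4): 512sin(φ).
Middle (φ from 0 to π): 1024.
Outer (θ from 0 to 2π): 2048π.

Therefore ∯_{∂V} F · n dS = 2048π.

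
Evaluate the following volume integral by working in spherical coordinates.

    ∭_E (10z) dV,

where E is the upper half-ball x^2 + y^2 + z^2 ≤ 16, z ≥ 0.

In spherical coordinates, x = ρ sin(φ) cos(θ), y = ρ sin(φ) sin(θ), z = ρ cos(φ), and dV = ρ^2 sin(φ) dρ dφ dθ.

The integrand becomes 10ρ cos(φ), so

    ∭_E (10z) dV = ∫_{0}^{2π} ∫_{0}^{π/2} ∫_{0}^{4} (10ρ cos(φ)) · ρ^2 sin(φ) dρ dφ dθ.

Inner (ρ): 320sin(2φ).
Middle (φ): 320.
Outer (θ): 640π.

Therefore the triple integral equals 640π.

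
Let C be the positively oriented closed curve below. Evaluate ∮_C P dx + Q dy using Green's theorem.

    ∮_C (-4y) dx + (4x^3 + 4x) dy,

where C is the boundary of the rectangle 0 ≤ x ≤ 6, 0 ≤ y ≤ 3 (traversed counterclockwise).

Green's theorem converts the closed line integral into a double integral over the enclosed region D:

    ∮_C P dx + Q dy = ∬_D (∂Q/∂x - ∂P/∂y) dA.

Here P = -4y, Q = 4x^3 + 4x, so

    ∂Q/∂x = 12x^2 + 4,    ∂P/∂y = -4,
    ∂Q/∂x - ∂P/∂y = 12x^2 + 8.

D is the region 0 ≤ x ≤ 6, 0 ≤ y ≤ 3. Evaluating the double integral:

    ∬_D (12x^2 + 8) dA = ∫_0^{6} ∫_0^{3} (12x^2 + 8) dy dx.

Inner (y from 0 to 3): 36x^2 + 24.
Outer (x from 0 to 6): 2736.

Therefore ∮_C P dx + Q dy = 2736.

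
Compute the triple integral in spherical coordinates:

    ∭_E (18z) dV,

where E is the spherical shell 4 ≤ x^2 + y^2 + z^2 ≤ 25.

In spherical coordinates, x = ρ sin(φ) cos(θ), y = ρ sin(φ) sin(θ), z = ρ cos(φ), and dV = ρ^2 sin(φ) dρ dφ dθ.

The integrand becomes 18ρ cos(φ), so

    ∭_E (18z) dV = ∫_{0}^{2π} ∫_{0}^{π} ∫_{2}^{5} (18ρ cos(φ)) · ρ^2 sin(φ) dρ dφ dθ.

Inner (ρ): 5481sin(2φ)/4.
Middle (φ): 0.
Outer (θ): 0.

Therefore the triple integral equals 0.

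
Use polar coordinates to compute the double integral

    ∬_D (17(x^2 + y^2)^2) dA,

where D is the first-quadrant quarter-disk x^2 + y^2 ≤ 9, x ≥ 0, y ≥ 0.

The region D is 0 ≤ r ≤ 3, 0 ≤ θ ≤ π/2 in polar coordinates, where x = r cos(θ), y = r sin(θ), and dA = r dr dθ.

Under the substitution, the integrand becomes 17r^4, so

    ∬_D (17(x^2 + y^2)^2) dA = ∫_{0}^{π/2} ∫_{0}^{3} (17r^4) · r dr dθ.

Inner integral (in r): ∫_{0}^{3} (17r^4) · r dr = 4131/2.

Outer integral (in θ): ∫_{0}^{π/2} (4131/2) dθ = 4131π/4.

Therefore ∬_D (17(x^2 + y^2)^2) dA = 4131π/4.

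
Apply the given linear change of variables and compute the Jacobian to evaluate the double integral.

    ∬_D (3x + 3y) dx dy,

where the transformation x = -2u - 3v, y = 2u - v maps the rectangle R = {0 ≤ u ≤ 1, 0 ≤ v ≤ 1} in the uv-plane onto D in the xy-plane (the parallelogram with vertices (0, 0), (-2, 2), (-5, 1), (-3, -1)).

Compute the Jacobian determinant of (x, y) with respect to (u, v):

    ∂(x,y)/∂(u,v) = | -2  -3 | = (-2)(-1) - (-3)(2) = 8.
                   | 2  -1 |

Its absolute value is |J| = 8 (the area scaling factor).

Substituting x = -2u - 3v, y = 2u - v into the integrand,

    3x + 3y → -12v,

so the integral becomes

    ∬_R (-12v) · |J| du dv = ∫_0^1 ∫_0^1 (-96v) dv du.

Inner (v): -48.
Outer (u): -48.

Therefore ∬_D (3x + 3y) dx dy = -48.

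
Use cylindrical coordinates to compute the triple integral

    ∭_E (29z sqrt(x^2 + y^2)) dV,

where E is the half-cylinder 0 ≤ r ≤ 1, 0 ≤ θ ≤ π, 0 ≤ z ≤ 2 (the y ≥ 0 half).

In cylindrical coordinates, x = r cos(θ), y = r sin(θ), z = z, and dV = r dr dθ dz.

The integrand becomes 29r z, so

    ∭_E (29z sqrt(x^2 + y^2)) dV = ∫_{0}^{π} ∫_{0}^{1} ∫_{0}^{2} (29r z) · r dz dr dθ.

Inner (z): 58r^2.
Middle (r from 0 to 1): 58/3.
Outer (θ): 58π/3.

Therefore the triple integral equals 58π/3.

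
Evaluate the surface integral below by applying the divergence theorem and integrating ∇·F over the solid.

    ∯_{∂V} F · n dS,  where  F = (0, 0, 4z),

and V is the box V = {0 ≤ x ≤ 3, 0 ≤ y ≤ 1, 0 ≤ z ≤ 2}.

By the divergence theorem,

    ∯_{∂V} F · n dS = ∭_V (∇ · F) dV.

Compute the divergence:
    ∇ · F = ∂F_x/∂x + ∂F_y/∂y + ∂F_z/∂z = 0 + 0 + 4 = 4.

V is a rectangular box, so dV = dx dy dz with 0 ≤ x ≤ 3, 0 ≤ y ≤ 1, 0 ≤ z ≤ 2.

Integrate (4) over V as an iterated integral:

    ∭_V (∇·F) dV = ∫_0^{3} ∫_0^{1} ∫_0^{2} (4) dz dy dx.

Inner (z from 0 to 2): 8.
Middle (y from 0 to 1): 8.
Outer (x from 0 to 3): 24.

Therefore ∯_{∂V} F · n dS = 24.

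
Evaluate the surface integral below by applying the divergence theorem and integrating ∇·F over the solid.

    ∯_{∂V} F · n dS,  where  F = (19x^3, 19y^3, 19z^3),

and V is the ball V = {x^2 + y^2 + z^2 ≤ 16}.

By the divergence theorem,

    ∯_{∂V} F · n dS = ∭_V (∇ · F) dV.

Compute the divergence:
    ∇ · F = ∂F_x/∂x + ∂F_y/∂y + ∂F_z/∂z = 57x^2 + 57y^2 + 57z^2.

In spherical coordinates, x = ρ sin(φ) cos(θ), y = ρ sin(φ) sin(θ), z = ρ cos(φ), dV = ρ^2 sin(φ) dρ dφ dθ, with 0 ≤ ρ ≤ 4, 0 ≤ φ ≤ π, 0 ≤ θ ≤ 2π.

The integrand, after substitution and multiplying by the volume element, becomes (57ρ^2) · ρ^2 sin(φ), so

    ∭_V (∇·F) dV = ∫_0^{2π} ∫_0^{π} ∫_0^{4} (57ρ^2) · ρ^2 sin(φ) dρ dφ dθ.

Inner (ρ from 0 to 4): 58368sin(φ)/5.
Middle (φ from 0 to π): 116736/5.
Outer (θ from 0 to 2π): 233472π/5.

Therefore ∯_{∂V} F · n dS = 233472π/5.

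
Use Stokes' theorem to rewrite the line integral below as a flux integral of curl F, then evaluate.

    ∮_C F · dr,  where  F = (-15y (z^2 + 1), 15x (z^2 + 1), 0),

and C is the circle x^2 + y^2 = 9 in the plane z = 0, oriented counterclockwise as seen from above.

Let S be the flat disk x^2 + y^2 ≤ 9 in the plane z = 0, with upward unit normal n̂ = ẑ. By Stokes' theorem,

    ∮_C F · dr = ∬_S (∇ × F) · n̂ dS = ∬_D (curl F)_z dA,

where D is the disk x^2 + y^2 ≤ 9.

Compute the curl of F = (-15y (z^2 + 1), 15x (z^2 + 1), 0):
    (∇ × F)_x = ∂F_z/∂y - ∂F_y/∂z = -30x z,
    (∇ × F)_y = ∂F_x/∂z - ∂F_z/∂x = -30y z,
    (∇ × F)_z = ∂F_y/∂x - ∂F_x/∂y = 30z^2 + 30.

On z = 0, (curl F)_z = 30.

Convert to polar (x = r cos θ, y = r sin θ, dA = r dr dθ); the integrand becomes 30, so

    ∬_D (curl F)_z dA = ∫_0^{2π} ∫_0^{3} (30) · r dr dθ.

Inner (r from 0 to 3): 135.
Outer (θ from 0 to 2π): 270π.

Therefore ∮_C F · dr = 270π.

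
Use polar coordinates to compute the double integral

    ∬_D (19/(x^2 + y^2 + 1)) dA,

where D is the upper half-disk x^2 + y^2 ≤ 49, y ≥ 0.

The region D is 0 ≤ r ≤ 7, 0 ≤ θ ≤ π in polar coordinates, where x = r cos(θ), y = r sin(θ), and dA = r dr dθ.

Under the substitution, the integrand becomes 19/(r^2 + 1), so

    ∬_D (19/(x^2 + y^2 + 1)) dA = ∫_{0}^{π} ∫_{0}^{7} (19/(r^2 + 1)) · r dr dθ.

Inner integral (in r): ∫_{0}^{7} (19/(r^2 + 1)) · r dr = 19log(50)/2.

Outer integral (in θ): ∫_{0}^{π} (19log(50)/2) dθ = 19π log(50)/2.

Therefore ∬_D (19/(x^2 + y^2 + 1)) dA = 19π log(50)/2.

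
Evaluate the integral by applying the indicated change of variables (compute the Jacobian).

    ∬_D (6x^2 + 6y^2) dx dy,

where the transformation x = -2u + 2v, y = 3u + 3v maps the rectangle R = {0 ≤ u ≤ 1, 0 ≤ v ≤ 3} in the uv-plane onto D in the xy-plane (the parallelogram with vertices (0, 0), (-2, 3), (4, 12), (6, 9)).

Compute the Jacobian determinant of (x, y) with respect to (u, v):

    ∂(x,y)/∂(u,v) = | -2  2 | = (-2)(3) - (2)(3) = -12.
                   | 3  3 |

Its absolute value is |J| = 12 (the area scaling factor).

Substituting x = -2u + 2v, y = 3u + 3v into the integrand,

    6x^2 + 6y^2 → 78u^2 + 60u v + 78v^2,

so the integral becomes

    ∬_R (78u^2 + 60u v + 78v^2) · |J| du dv = ∫_0^1 ∫_0^3 (936u^2 + 720u v + 936v^2) dv du.

Inner (v): 2808u^2 + 3240u + 8424.
Outer (u): 10980.

Therefore ∬_D (6x^2 + 6y^2) dx dy = 10980.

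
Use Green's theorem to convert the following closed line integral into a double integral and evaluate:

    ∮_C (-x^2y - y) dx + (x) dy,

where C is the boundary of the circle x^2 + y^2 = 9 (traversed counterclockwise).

Green's theorem converts the closed line integral into a double integral over the enclosed region D:

    ∮_C P dx + Q dy = ∬_D (∂Q/∂x - ∂P/∂y) dA.

Here P = -x^2y - y, Q = x, so

    ∂Q/∂x = 1,    ∂P/∂y = -x^2 - 1,
    ∂Q/∂x - ∂P/∂y = x^2 + 2.

D is the region x^2 + y^2 ≤ 9. Evaluating the double integral:

In polar coordinates (x = r cos θ, y = r sin θ, dA = r dr dθ) the integrand becomes r^2cos(θ)^2 + 2, so

    ∬_D (x^2 + 2) dA = ∫_0^{2π} ∫_0^{3} (r^2cos(θ)^2 + 2) · r dr dθ.

Inner (r from 0 to 3): 81cos(θ)^2/4 + 9.
Outer (θ from 0 to 2π): 153π/4.

Therefore ∮_C P dx + Q dy = 153π/4.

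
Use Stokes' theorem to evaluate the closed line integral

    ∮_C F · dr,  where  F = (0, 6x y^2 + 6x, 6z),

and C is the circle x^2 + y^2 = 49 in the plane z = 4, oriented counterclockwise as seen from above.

Let S be the flat disk x^2 + y^2 ≤ 49 in the plane z = 4, with upward unit normal n̂ = ẑ. By Stokes' theorem,

    ∮_C F · dr = ∬_S (∇ × F) · n̂ dS = ∬_D (curl F)_z dA,

where D is the disk x^2 + y^2 ≤ 49.

Compute the curl of F = (0, 6x y^2 + 6x, 6z):
    (∇ × F)_x = ∂F_z/∂y - ∂F_y/∂z = 0,
    (∇ × F)_y = ∂F_x/∂z - ∂F_z/∂x = 0,
    (∇ × F)_z = ∂F_y/∂x - ∂F_x/∂y = 6y^2 + 6.

On z = 4, (curl F)_z = 6y^2 + 6.

Convert to polar (x = r cos θ, y = r sin θ, dA = r dr dθ); the integrand becomes 6r^2sin(θ)^2 + 6, so

    ∬_D (curl F)_z dA = ∫_0^{2π} ∫_0^{7} (6r^2sin(θ)^2 + 6) · r dr dθ.

Inner (r from 0 to 7): 7203sin(θ)^2/2 + 147.
Outer (θ from 0 to 2π): 7791π/2.

Therefore ∮_C F · dr = 7791π/2.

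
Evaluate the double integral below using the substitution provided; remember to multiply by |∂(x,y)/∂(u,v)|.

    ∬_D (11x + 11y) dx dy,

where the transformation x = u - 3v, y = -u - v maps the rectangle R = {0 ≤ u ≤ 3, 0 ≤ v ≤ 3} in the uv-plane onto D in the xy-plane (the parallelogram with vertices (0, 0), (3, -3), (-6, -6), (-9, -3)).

Compute the Jacobian determinant of (x, y) with respect to (u, v):

    ∂(x,y)/∂(u,v) = | 1  -3 | = (1)(-1) - (-3)(-1) = -4.
                   | -1  -1 |

Its absolute value is |J| = 4 (the area scaling factor).

Substituting x = u - 3v, y = -u - v into the integrand,

    11x + 11y → -44v,

so the integral becomes

    ∬_R (-44v) · |J| du dv = ∫_0^3 ∫_0^3 (-176v) dv du.

Inner (v): -792.
Outer (u): -2376.

Therefore ∬_D (11x + 11y) dx dy = -2376.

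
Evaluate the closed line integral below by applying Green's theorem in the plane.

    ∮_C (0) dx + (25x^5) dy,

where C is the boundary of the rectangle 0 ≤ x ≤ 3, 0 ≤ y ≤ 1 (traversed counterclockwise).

Green's theorem converts the closed line integral into a double integral over the enclosed region D:

    ∮_C P dx + Q dy = ∬_D (∂Q/∂x - ∂P/∂y) dA.

Here P = 0, Q = 25x^5, so

    ∂Q/∂x = 125x^4,    ∂P/∂y = 0,
    ∂Q/∂x - ∂P/∂y = 125x^4.

D is the region 0 ≤ x ≤ 3, 0 ≤ y ≤ 1. Evaluating the double integral:

    ∬_D (125x^4) dA = ∫_0^{3} ∫_0^{1} (125x^4) dy dx.

Inner (y from 0 to 1): 125x^4.
Outer (x from 0 to 3): 6075.

Therefore ∮_C P dx + Q dy = 6075.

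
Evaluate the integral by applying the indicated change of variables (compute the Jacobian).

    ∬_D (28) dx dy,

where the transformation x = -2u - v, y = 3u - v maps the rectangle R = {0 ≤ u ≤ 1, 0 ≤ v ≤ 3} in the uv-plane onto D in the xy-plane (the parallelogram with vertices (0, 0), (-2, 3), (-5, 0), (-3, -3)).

Compute the Jacobian determinant of (x, y) with respect to (u, v):

    ∂(x,y)/∂(u,v) = | -2  -1 | = (-2)(-1) - (-1)(3) = 5.
                   | 3  -1 |

Its absolute value is |J| = 5 (the area scaling factor).

Substituting x = -2u - v, y = 3u - v into the integrand,

    28 → 28,

so the integral becomes

    ∬_R (28) · |J| du dv = ∫_0^1 ∫_0^3 (140) dv du.

Inner (v): 420.
Outer (u): 420.

Therefore ∬_D (28) dx dy = 420.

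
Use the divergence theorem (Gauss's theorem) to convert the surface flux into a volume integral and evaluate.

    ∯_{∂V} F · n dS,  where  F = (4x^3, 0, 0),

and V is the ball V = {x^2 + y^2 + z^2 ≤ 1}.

By the divergence theorem,

    ∯_{∂V} F · n dS = ∭_V (∇ · F) dV.

Compute the divergence:
    ∇ · F = ∂F_x/∂x + ∂F_y/∂y + ∂F_z/∂z = 12x^2 + 0 + 0 = 12x^2.

In spherical coordinates, x = ρ sin(φ) cos(θ), y = ρ sin(φ) sin(θ), z = ρ cos(φ), dV = ρ^2 sin(φ) dρ dφ dθ, with 0 ≤ ρ ≤ 1, 0 ≤ φ ≤ π, 0 ≤ θ ≤ 2π.

The integrand, after substitution and multiplying by the volume element, becomes (12ρ^2sin(φ)^2cos(θ)^2) · ρ^2 sin(φ), so

    ∭_V (∇·F) dV = ∫_0^{2π} ∫_0^{π} ∫_0^{1} (12ρ^2sin(φ)^2cos(θ)^2) · ρ^2 sin(φ) dρ dφ dθ.

Inner (ρ from 0 to 1): 12sin(φ)^3cos(θ)^2/5.
Middle (φ from 0 to π): 16cos(θ)^2/5.
Outer (θ from 0 to 2π): 16π/5.

Therefore ∯_{∂V} F · n dS = 16π/5.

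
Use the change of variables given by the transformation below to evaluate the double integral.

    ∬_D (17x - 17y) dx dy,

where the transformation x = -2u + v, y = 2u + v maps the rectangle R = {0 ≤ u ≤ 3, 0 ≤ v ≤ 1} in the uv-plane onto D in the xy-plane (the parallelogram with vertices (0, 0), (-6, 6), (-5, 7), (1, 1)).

Compute the Jacobian determinant of (x, y) with respect to (u, v):

    ∂(x,y)/∂(u,v) = | -2  1 | = (-2)(1) - (1)(2) = -4.
                   | 2  1 |

Its absolute value is |J| = 4 (the area scaling factor).

Substituting x = -2u + v, y = 2u + v into the integrand,

    17x - 17y → -68u,

so the integral becomes

    ∬_R (-68u) · |J| du dv = ∫_0^3 ∫_0^1 (-272u) dv du.

Inner (v): -272u.
Outer (u): -1224.

Therefore ∬_D (17x - 17y) dx dy = -1224.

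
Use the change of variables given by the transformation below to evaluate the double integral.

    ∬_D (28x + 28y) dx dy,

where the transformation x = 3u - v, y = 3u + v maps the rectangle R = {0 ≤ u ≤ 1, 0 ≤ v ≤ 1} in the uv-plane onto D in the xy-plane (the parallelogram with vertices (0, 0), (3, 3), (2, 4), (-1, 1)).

Compute the Jacobian determinant of (x, y) with respect to (u, v):

    ∂(x,y)/∂(u,v) = | 3  -1 | = (3)(1) - (-1)(3) = 6.
                   | 3  1 |

Its absolute value is |J| = 6 (the area scaling factor).

Substituting x = 3u - v, y = 3u + v into the integrand,

    28x + 28y → 168u,

so the integral becomes

    ∬_R (168u) · |J| du dv = ∫_0^1 ∫_0^1 (1008u) dv du.

Inner (v): 1008u.
Outer (u): 504.

Therefore ∬_D (28x + 28y) dx dy = 504.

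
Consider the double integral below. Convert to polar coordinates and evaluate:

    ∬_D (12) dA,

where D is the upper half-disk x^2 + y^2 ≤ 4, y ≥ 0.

The region D is 0 ≤ r ≤ 2, 0 ≤ θ ≤ π in polar coordinates, where x = r cos(θ), y = r sin(θ), and dA = r dr dθ.

Under the substitution, the integrand becomes 12, so

    ∬_D (12) dA = ∫_{0}^{π} ∫_{0}^{2} (12) · r dr dθ.

Inner integral (in r): ∫_{0}^{2} (12) · r dr = 24.

Outer integral (in θ): ∫_{0}^{π} (24) dθ = 24π.

Therefore ∬_D (12) dA = 24π.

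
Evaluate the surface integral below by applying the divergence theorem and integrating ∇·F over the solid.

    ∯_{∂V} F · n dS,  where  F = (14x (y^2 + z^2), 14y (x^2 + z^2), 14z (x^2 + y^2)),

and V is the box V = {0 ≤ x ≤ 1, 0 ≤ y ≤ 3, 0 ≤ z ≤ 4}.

By the divergence theorem,

    ∯_{∂V} F · n dS = ∭_V (∇ · F) dV.

Compute the divergence:
    ∇ · F = ∂F_x/∂x + ∂F_y/∂y + ∂F_z/∂z = 14y^2 + 14z^2 + 14x^2 + 14z^2 + 14x^2 + 14y^2 = 28x^2 + 28y^2 + 28z^2.

V is a rectangular box, so dV = dx dy dz with 0 ≤ x ≤ 1, 0 ≤ y ≤ 3, 0 ≤ z ≤ 4.

Integrate (28x^2 + 28y^2 + 28z^2) over V as an iterated integral:

    ∭_V (∇·F) dV = ∫_0^{1} ∫_0^{3} ∫_0^{4} (28x^2 + 28y^2 + 28z^2) dz dy dx.

Inner (z from 0 to 4): 112x^2 + 112y^2 + 1792/3.
Middle (y from 0 to 3): 336x^2 + 2800.
Outer (x from 0 to 1): 2912.

Therefore ∯_{∂V} F · n dS = 2912.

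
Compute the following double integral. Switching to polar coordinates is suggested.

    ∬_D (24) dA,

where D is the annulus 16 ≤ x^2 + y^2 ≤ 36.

The region D is 4 ≤ r ≤ 6, 0 ≤ θ ≤ 2π in polar coordinates, where x = r cos(θ), y = r sin(θ), and dA = r dr dθ.

Under the substitution, the integrand becomes 24, so

    ∬_D (24) dA = ∫_{0}^{2π} ∫_{4}^{6} (24) · r dr dθ.

Inner integral (in r): ∫_{4}^{6} (24) · r dr = 240.

Outer integral (in θ): ∫_{0}^{2π} (240) dθ = 480π.

Therefore ∬_D (24) dA = 480π.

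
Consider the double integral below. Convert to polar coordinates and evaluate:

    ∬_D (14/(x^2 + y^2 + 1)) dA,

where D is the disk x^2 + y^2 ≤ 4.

The region D is 0 ≤ r ≤ 2, 0 ≤ θ ≤ 2π in polar coordinates, where x = r cos(θ), y = r sin(θ), and dA = r dr dθ.

Under the substitution, the integrand becomes 14/(r^2 + 1), so

    ∬_D (14/(x^2 + y^2 + 1)) dA = ∫_{0}^{2π} ∫_{0}^{2} (14/(r^2 + 1)) · r dr dθ.

Inner integral (in r): ∫_{0}^{2} (14/(r^2 + 1)) · r dr = log(78125).

Outer integral (in θ): ∫_{0}^{2π} (log(78125)) dθ = 14π log(5).

Therefore ∬_D (14/(x^2 + y^2 + 1)) dA = 14π log(5).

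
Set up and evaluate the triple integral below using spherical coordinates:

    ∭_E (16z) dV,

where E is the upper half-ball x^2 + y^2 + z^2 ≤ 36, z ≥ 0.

In spherical coordinates, x = ρ sin(φ) cos(θ), y = ρ sin(φ) sin(θ), z = ρ cos(φ), and dV = ρ^2 sin(φ) dρ dφ dθ.

The integrand becomes 16ρ cos(φ), so

    ∭_E (16z) dV = ∫_{0}^{2π} ∫_{0}^{π/2} ∫_{0}^{6} (16ρ cos(φ)) · ρ^2 sin(φ) dρ dφ dθ.

Inner (ρ): 2592sin(2φ).
Middle (φ): 2592.
Outer (θ): 5184π.

Therefore the triple integral equals 5184π.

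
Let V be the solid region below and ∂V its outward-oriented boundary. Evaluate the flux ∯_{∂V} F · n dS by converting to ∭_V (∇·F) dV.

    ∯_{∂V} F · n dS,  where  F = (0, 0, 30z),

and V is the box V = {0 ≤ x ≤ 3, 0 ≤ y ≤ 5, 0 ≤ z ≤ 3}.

By the divergence theorem,

    ∯_{∂V} F · n dS = ∭_V (∇ · F) dV.

Compute the divergence:
    ∇ · F = ∂F_x/∂x + ∂F_y/∂y + ∂F_z/∂z = 0 + 0 + 30 = 30.

V is a rectangular box, so dV = dx dy dz with 0 ≤ x ≤ 3, 0 ≤ y ≤ 5, 0 ≤ z ≤ 3.

Integrate (30) over V as an iterated integral:

    ∭_V (∇·F) dV = ∫_0^{3} ∫_0^{5} ∫_0^{3} (30) dz dy dx.

Inner (z from 0 to 3): 90.
Middle (y from 0 to 5): 450.
Outer (x from 0 to 3): 1350.

Therefore ∯_{∂V} F · n dS = 1350.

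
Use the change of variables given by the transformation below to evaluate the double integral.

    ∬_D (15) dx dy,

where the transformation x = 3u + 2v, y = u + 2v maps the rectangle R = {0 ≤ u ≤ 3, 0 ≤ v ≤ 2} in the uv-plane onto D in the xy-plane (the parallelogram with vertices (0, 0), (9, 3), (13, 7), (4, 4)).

Compute the Jacobian determinant of (x, y) with respect to (u, v):

    ∂(x,y)/∂(u,v) = | 3  2 | = (3)(2) - (2)(1) = 4.
                   | 1  2 |

Its absolute value is |J| = 4 (the area scaling factor).

Substituting x = 3u + 2v, y = u + 2v into the integrand,

    15 → 15,

so the integral becomes

    ∬_R (15) · |J| du dv = ∫_0^3 ∫_0^2 (60) dv du.

Inner (v): 120.
Outer (u): 360.

Therefore ∬_D (15) dx dy = 360.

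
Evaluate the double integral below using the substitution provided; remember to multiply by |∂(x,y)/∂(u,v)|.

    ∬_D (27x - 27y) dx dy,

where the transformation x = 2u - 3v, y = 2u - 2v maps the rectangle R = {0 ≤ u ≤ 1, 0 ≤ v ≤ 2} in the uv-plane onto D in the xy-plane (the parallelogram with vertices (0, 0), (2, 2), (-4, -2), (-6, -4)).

Compute the Jacobian determinant of (x, y) with respect to (u, v):

    ∂(x,y)/∂(u,v) = | 2  -3 | = (2)(-2) - (-3)(2) = 2.
                   | 2  -2 |

Its absolute value is |J| = 2 (the area scaling factor).

Substituting x = 2u - 3v, y = 2u - 2v into the integrand,

    27x - 27y → -27v,

so the integral becomes

    ∬_R (-27v) · |J| du dv = ∫_0^1 ∫_0^2 (-54v) dv du.

Inner (v): -108.
Outer (u): -108.

Therefore ∬_D (27x - 27y) dx dy = -108.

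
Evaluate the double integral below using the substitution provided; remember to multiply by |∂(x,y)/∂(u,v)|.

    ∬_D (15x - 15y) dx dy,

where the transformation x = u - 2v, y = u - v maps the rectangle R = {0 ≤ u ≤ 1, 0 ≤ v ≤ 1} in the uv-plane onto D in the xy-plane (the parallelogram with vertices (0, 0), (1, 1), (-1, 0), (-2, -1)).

Compute the Jacobian determinant of (x, y) with respect to (u, v):

    ∂(x,y)/∂(u,v) = | 1  -2 | = (1)(-1) - (-2)(1) = 1.
                   | 1  -1 |

Its absolute value is |J| = 1 (the area scaling factor).

Substituting x = u - 2v, y = u - v into the integrand,

    15x - 15y → -15v,

so the integral becomes

    ∬_R (-15v) · |J| du dv = ∫_0^1 ∫_0^1 (-15v) dv du.

Inner (v): -15/2.
Outer (u): -15/2.

Therefore ∬_D (15x - 15y) dx dy = -15/2.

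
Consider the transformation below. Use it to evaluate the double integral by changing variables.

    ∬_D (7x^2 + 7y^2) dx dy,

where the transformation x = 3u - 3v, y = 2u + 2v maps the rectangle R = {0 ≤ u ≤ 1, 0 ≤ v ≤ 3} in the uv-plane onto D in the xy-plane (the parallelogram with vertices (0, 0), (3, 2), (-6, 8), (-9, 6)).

Compute the Jacobian determinant of (x, y) with respect to (u, v):

    ∂(x,y)/∂(u,v) = | 3  -3 | = (3)(2) - (-3)(2) = 12.
                   | 2  2 |

Its absolute value is |J| = 12 (the area scaling factor).

Substituting x = 3u - 3v, y = 2u + 2v into the integrand,

    7x^2 + 7y^2 → 91u^2 - 70u v + 91v^2,

so the integral becomes

    ∬_R (91u^2 - 70u v + 91v^2) · |J| du dv = ∫_0^1 ∫_0^3 (1092u^2 - 840u v + 1092v^2) dv du.

Inner (v): 3276u^2 - 3780u + 9828.
Outer (u): 9030.

Therefore ∬_D (7x^2 + 7y^2) dx dy = 9030.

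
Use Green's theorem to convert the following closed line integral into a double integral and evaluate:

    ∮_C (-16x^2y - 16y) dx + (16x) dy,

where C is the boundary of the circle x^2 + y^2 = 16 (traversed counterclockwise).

Green's theorem converts the closed line integral into a double integral over the enclosed region D:

    ∮_C P dx + Q dy = ∬_D (∂Q/∂x - ∂P/∂y) dA.

Here P = -16x^2y - 16y, Q = 16x, so

    ∂Q/∂x = 16,    ∂P/∂y = -16x^2 - 16,
    ∂Q/∂x - ∂P/∂y = 16x^2 + 32.

D is the region x^2 + y^2 ≤ 16. Evaluating the double integral:

In polar coordinates (x = r cos θ, y = r sin θ, dA = r dr dθ) the integrand becomes 16r^2cos(θ)^2 + 32, so

    ∬_D (16x^2 + 32) dA = ∫_0^{2π} ∫_0^{4} (16r^2cos(θ)^2 + 32) · r dr dθ.

Inner (r from 0 to 4): 1024cos(θ)^2 + 256.
Outer (θ from 0 to 2π): 1536π.

Therefore ∮_C P dx + Q dy = 1536π.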